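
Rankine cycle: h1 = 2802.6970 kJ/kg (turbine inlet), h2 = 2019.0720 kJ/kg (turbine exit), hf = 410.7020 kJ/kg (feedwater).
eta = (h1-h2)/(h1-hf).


W = 783.6250 kJ/kg
Q_in = 2391.9950 kJ/kg
eta = 0.3276 = 32.7603%

eta = 32.7603%


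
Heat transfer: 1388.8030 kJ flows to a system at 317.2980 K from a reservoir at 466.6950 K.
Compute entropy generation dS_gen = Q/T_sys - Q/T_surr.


dS_sys = 1388.8030/317.2980 = 4.3770 kJ/K
dS_surr = -1388.8030/466.6950 = -2.9758 kJ/K
dS_gen = 4.3770 - 2.9758 = 1.4011 kJ/K (irreversible)

dS_gen = 1.4011 kJ/K, irreversible


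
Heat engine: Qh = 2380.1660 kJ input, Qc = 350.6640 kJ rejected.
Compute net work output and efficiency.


W = 2380.1660 - 350.6640 = 2029.5020 kJ
eta = 2029.5020 / 2380.1660 = 0.8527 = 85.2672%

W = 2029.5020 kJ, eta = 85.2672%


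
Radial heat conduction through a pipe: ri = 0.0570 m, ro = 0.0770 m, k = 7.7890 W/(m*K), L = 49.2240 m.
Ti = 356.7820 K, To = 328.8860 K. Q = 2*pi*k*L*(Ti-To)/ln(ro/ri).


dT = 27.8960 K
ln(ro/ri) = 0.3008
Q = 2*pi*7.7890*49.2240*27.8960 / 0.3008 = 223444.0395 W

223444.0395 W


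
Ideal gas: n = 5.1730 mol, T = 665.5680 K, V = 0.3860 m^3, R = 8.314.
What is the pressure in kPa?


P = nRT/V = 5.1730 * 8.314 * 665.5680 / 0.3860
= 28624.9629 / 0.3860 = 74157.9349 Pa = 74.1579 kPa

74.1579 kPa


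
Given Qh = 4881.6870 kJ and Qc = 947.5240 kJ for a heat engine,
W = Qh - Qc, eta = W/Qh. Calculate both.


W = 4881.6870 - 947.5240 = 3934.1630 kJ
eta = 3934.1630 / 4881.6870 = 0.8059 = 80.5902%

W = 3934.1630 kJ, eta = 80.5902%


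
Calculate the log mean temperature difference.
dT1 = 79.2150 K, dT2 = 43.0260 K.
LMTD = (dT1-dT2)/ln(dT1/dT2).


dT1/dT2 = 1.8411
ln(dT1/dT2) = 0.6104
LMTD = 36.1890 / 0.6104 = 59.2911 K

59.2911 K


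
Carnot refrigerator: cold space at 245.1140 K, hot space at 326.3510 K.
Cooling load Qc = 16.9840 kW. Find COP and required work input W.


COP = 245.1140 / 81.2370 = 3.0173
W = 16.9840 / 3.0173 = 5.6289 kW

COP = 3.0173, W = 5.6289 kW


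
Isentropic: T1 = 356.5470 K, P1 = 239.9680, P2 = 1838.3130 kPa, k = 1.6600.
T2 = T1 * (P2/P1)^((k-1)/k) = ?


(k-1)/k = 0.3976
(P2/P1)^exp = 2.2469
T2 = 356.5470 * 2.2469 = 801.1106 K

801.1106 K


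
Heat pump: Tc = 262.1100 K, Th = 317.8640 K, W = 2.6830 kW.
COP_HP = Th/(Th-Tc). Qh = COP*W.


COP = 317.8640 / 55.7540 = 5.7012
Qh = 5.7012 * 2.6830 = 15.2963 kW

COP = 5.7012, Qh = 15.2963 kW


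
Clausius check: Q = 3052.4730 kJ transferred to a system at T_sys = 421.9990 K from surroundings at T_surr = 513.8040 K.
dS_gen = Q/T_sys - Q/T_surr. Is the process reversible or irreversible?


dS_sys = 3052.4730/421.9990 = 7.2334 kJ/K
dS_surr = -3052.4730/513.8040 = -5.9409 kJ/K
dS_gen = 7.2334 - 5.9409 = 1.2924 kJ/K (irreversible)

dS_gen = 1.2924 kJ/K, irreversible


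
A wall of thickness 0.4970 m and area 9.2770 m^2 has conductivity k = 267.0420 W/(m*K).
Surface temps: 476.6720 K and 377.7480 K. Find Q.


dT = 98.9240 K
Q = 267.0420 * 9.2770 * 98.9240 / 0.4970 = 493097.0549 W

493097.0549 W


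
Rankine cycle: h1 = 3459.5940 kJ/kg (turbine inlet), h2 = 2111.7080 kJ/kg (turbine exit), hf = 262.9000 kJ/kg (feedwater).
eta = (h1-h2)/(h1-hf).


W = 1347.8860 kJ/kg
Q_in = 3196.6940 kJ/kg
eta = 0.4216 = 42.1650%

eta = 42.1650%


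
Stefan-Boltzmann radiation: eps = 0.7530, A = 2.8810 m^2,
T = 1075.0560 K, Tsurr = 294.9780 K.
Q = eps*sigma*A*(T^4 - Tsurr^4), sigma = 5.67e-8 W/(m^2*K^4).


T^4 = 1.3357e+12
Tsurr^4 = 7.5711e+09
Q = 0.7530 * 5.67e-8 * 2.8810 * 1.3282e+12 = 163371.7776 W

163371.7776 W


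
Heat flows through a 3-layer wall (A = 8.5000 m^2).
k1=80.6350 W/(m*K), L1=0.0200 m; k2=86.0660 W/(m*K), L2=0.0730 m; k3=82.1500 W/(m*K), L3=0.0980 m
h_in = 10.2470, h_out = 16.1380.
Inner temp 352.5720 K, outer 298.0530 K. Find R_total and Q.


R_conv_in = 1/(10.2470*8.5000) = 0.0115
R_1 = 0.0200/(80.6350*8.5000) = 2.9180e-05
R_2 = 0.0730/(86.0660*8.5000) = 9.9787e-05
R_3 = 0.0980/(82.1500*8.5000) = 0.0001
R_conv_out = 1/(16.1380*8.5000) = 0.0073
R_total = 0.0190 K/W
Q = 54.5190 / 0.0190 = 2863.3178 W

R_total = 0.0190 K/W, Q = 2863.3178 W


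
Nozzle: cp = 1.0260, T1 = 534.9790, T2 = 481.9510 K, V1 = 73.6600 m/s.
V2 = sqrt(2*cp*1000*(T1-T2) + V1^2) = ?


dT = 53.0280 K
2*cp*1000*dT = 108813.4560
V1^2 = 5425.7956
V2 = sqrt(114239.2516) = 337.9930 m/s

337.9930 m/s


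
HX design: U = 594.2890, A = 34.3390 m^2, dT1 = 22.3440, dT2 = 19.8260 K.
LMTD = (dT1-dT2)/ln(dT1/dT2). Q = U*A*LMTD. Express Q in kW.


LMTD = 21.0599 K
Q = 594.2890 * 34.3390 * 21.0599 = 429775.8441 W = 429.7758 kW

429.7758 kW


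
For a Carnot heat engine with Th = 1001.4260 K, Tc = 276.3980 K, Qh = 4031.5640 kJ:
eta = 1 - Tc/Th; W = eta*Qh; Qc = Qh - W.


eta = 1 - 276.3980/1001.4260 = 0.7240
W = 0.7240 * 4031.5640 = 2918.8345 kJ
Qc = 4031.5640 - 2918.8345 = 1112.7295 kJ

eta = 72.3996%, W = 2918.8345 kJ, Qc = 1112.7295 kJ


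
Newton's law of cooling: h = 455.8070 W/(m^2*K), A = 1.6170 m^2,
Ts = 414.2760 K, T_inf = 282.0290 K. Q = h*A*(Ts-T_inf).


dT = 132.2470 K
Q = 455.8070 * 1.6170 * 132.2470 = 97471.3182 W

97471.3182 W


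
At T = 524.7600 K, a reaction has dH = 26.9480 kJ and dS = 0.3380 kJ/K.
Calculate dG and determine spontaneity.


T*dS = 524.7600 * 0.3380 = 177.3689 kJ
dG = 26.9480 - 177.3689 = -150.4209 kJ (spontaneous)

dG = -150.4209 kJ, spontaneous


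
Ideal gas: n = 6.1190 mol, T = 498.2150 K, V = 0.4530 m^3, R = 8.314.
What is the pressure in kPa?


P = nRT/V = 6.1190 * 8.314 * 498.2150 / 0.4530
= 25345.8740 / 0.4530 = 55951.1568 Pa = 55.9512 kPa

55.9512 kPa


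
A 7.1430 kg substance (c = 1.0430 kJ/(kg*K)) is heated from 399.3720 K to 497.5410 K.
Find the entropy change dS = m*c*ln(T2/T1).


T2/T1 = 1.2458
ln(T2/T1) = 0.2198
dS = 7.1430 * 1.0430 * 0.2198 = 1.6374 kJ/K

1.6374 kJ/K


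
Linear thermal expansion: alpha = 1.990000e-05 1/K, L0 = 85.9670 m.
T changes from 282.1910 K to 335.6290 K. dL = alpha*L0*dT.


dT = 53.4380 K
dL = 1.990000e-05 * 85.9670 * 53.4380 = 0.091419 m
L_final = 86.058419 m

dL = 0.091419 m


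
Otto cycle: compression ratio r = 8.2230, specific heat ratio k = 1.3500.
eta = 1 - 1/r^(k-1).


r^(k-1) = 2.0906
eta = 1 - 1/2.0906 = 0.5217 = 52.1657%

52.1657%


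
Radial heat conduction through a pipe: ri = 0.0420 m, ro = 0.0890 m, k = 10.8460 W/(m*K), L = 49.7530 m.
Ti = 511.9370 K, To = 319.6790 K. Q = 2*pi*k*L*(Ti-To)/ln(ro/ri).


dT = 192.2580 K
ln(ro/ri) = 0.7510
Q = 2*pi*10.8460*49.7530*192.2580 / 0.7510 = 868025.4372 W

868025.4372 W


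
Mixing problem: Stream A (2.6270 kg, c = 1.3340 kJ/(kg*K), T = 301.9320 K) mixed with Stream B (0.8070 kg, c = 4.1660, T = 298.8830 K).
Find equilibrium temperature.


num = 2062.9292
den = 6.8664
Tf = 300.4391 K

300.4391 K


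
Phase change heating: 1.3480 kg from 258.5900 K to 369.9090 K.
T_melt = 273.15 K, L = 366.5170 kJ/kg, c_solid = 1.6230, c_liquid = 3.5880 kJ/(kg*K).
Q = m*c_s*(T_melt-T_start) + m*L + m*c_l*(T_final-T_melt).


Q1 (sensible, solid) = 1.3480 * 1.6230 * 14.5600 = 31.8544 kJ
Q2 (latent) = 1.3480 * 366.5170 = 494.0649 kJ
Q3 (sensible, liquid) = 1.3480 * 3.5880 * 96.7590 = 467.9869 kJ
Q_total = 993.9062 kJ

993.9062 kJ


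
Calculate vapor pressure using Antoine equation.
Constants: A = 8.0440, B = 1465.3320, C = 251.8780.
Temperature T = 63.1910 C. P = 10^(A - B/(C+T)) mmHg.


C+T = 315.0690
B/(C+T) = 4.6508
log10(P) = 8.0440 - 4.6508 = 3.3932
P = 10^3.3932 = 2472.6983 mmHg

2472.6983 mmHg


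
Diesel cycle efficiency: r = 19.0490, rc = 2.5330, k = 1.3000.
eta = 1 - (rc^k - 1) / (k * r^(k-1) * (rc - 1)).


r^(k-1) = 2.4208
rc^k = 3.3475
eta = 0.5134 = 51.3407%

51.3407%


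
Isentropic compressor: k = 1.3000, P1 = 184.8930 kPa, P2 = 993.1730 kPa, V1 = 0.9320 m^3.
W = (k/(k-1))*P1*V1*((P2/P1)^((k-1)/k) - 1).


(k-1)/k = 0.2308
(P2/P1)^exp = 1.4740
W = 4.3333 * 184.8930 * 0.9320 * (1.4740 - 1) = 353.9158 kJ

353.9158 kJ


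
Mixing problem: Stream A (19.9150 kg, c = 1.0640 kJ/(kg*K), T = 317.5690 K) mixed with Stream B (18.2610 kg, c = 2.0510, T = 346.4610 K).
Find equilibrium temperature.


num = 19705.2590
den = 58.6429
Tf = 336.0214 K

336.0214 K


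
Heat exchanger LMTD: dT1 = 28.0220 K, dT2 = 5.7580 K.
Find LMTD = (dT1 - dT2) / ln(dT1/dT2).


dT1/dT2 = 4.8666
ln(dT1/dT2) = 1.5824
LMTD = 22.2640 / 1.5824 = 14.0698 K

14.0698 K


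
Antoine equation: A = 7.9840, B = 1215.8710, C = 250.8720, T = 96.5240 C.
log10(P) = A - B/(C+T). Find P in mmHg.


C+T = 347.3960
B/(C+T) = 3.5000
log10(P) = 7.9840 - 3.5000 = 4.4840
P = 10^4.4840 = 30481.9803 mmHg

30481.9803 mmHg


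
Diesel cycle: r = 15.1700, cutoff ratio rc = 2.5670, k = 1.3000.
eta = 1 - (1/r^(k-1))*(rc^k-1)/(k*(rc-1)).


r^(k-1) = 2.2610
rc^k = 3.4061
eta = 0.4776 = 47.7603%

47.7603%


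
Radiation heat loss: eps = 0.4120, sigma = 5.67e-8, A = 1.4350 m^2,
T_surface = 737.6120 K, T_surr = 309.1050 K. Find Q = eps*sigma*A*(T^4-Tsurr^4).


T^4 = 2.9601e+11
Tsurr^4 = 9.1290e+09
Q = 0.4120 * 5.67e-8 * 1.4350 * 2.8688e+11 = 9617.0001 W

9617.0001 W


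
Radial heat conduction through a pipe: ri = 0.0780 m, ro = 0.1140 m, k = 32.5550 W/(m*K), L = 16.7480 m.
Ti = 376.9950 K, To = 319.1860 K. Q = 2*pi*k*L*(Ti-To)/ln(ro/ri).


dT = 57.8090 K
ln(ro/ri) = 0.3795
Q = 2*pi*32.5550*16.7480*57.8090 / 0.3795 = 521862.4800 W

521862.4800 W


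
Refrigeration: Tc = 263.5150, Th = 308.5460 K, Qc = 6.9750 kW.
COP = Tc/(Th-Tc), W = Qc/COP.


COP = 263.5150 / 45.0310 = 5.8519
W = 6.9750 / 5.8519 = 1.1919 kW

COP = 5.8519, W = 1.1919 kW


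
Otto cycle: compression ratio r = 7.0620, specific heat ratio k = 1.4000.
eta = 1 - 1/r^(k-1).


r^(k-1) = 2.1856
eta = 1 - 1/2.1856 = 0.5425 = 54.2460%

54.2460%


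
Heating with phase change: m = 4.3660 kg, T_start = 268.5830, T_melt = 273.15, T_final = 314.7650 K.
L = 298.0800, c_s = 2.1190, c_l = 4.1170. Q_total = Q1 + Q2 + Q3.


Q1 (sensible, solid) = 4.3660 * 2.1190 * 4.5670 = 42.2518 kJ
Q2 (latent) = 4.3660 * 298.0800 = 1301.4173 kJ
Q3 (sensible, liquid) = 4.3660 * 4.1170 * 41.6150 = 748.0222 kJ
Q_total = 2091.6913 kJ

2091.6913 kJ


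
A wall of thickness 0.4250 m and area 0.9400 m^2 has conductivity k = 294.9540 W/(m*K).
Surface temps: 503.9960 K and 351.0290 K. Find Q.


dT = 152.9670 K
Q = 294.9540 * 0.9400 * 152.9670 / 0.4250 = 99790.9054 W

99790.9054 W


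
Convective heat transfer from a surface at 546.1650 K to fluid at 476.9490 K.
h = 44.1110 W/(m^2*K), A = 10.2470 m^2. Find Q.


dT = 69.2160 K
Q = 44.1110 * 10.2470 * 69.2160 = 31286.0069 W

31286.0069 W


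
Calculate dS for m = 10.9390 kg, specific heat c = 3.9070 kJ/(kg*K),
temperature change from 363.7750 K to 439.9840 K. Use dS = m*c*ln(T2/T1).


T2/T1 = 1.2095
ln(T2/T1) = 0.1902
dS = 10.9390 * 3.9070 * 0.1902 = 8.1290 kJ/K

8.1290 kJ/K


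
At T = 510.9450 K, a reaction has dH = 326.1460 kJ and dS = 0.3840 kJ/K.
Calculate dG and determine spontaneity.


T*dS = 510.9450 * 0.3840 = 196.2029 kJ
dG = 326.1460 - 196.2029 = 129.9431 kJ (non-spontaneous)

dG = 129.9431 kJ, non-spontaneous


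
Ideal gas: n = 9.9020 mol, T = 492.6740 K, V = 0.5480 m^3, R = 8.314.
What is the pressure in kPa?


P = nRT/V = 9.9020 * 8.314 * 492.6740 / 0.5480
= 40559.4994 / 0.5480 = 74013.6850 Pa = 74.0137 kPa

74.0137 kPa


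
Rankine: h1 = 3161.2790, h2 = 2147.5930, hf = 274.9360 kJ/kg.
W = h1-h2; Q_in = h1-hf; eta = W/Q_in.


W = 1013.6860 kJ/kg
Q_in = 2886.3430 kJ/kg
eta = 0.3512 = 35.1201%

eta = 35.1201%


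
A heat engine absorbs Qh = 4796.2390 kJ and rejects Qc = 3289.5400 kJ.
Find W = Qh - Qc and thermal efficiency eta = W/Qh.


W = 4796.2390 - 3289.5400 = 1506.6990 kJ
eta = 1506.6990 / 4796.2390 = 0.3141 = 31.4142%

W = 1506.6990 kJ, eta = 31.4142%


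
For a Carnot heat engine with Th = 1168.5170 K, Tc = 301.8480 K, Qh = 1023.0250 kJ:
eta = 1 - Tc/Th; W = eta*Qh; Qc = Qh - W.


eta = 1 - 301.8480/1168.5170 = 0.7417
W = 0.7417 * 1023.0250 = 758.7601 kJ
Qc = 1023.0250 - 758.7601 = 264.2649 kJ

eta = 74.1683%, W = 758.7601 kJ, Qc = 264.2649 kJ


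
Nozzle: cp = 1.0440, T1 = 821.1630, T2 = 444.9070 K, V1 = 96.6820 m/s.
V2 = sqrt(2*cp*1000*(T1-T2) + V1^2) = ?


dT = 376.2560 K
2*cp*1000*dT = 785622.5280
V1^2 = 9347.4091
V2 = sqrt(794969.9371) = 891.6109 m/s

891.6109 m/s


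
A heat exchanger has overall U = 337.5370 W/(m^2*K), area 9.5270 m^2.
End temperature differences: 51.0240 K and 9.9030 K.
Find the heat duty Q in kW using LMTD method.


LMTD = 25.0821 K
Q = 337.5370 * 9.5270 * 25.0821 = 80656.7699 W = 80.6568 kW

80.6568 kW


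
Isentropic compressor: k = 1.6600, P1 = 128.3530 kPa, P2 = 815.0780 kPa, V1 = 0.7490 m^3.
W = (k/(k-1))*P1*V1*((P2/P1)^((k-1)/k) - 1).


(k-1)/k = 0.3976
(P2/P1)^exp = 2.0854
W = 2.5152 * 128.3530 * 0.7490 * (2.0854 - 1) = 262.4395 kJ

262.4395 kJ


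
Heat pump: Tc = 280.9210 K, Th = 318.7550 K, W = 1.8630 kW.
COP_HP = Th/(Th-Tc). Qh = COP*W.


COP = 318.7550 / 37.8340 = 8.4251
Qh = 8.4251 * 1.8630 = 15.6959 kW

COP = 8.4251, Qh = 15.6959 kW


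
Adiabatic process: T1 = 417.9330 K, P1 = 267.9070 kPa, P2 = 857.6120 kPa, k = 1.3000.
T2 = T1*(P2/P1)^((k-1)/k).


(k-1)/k = 0.2308
(P2/P1)^exp = 1.3080
T2 = 417.9330 * 1.3080 = 546.6583 K

546.6583 K


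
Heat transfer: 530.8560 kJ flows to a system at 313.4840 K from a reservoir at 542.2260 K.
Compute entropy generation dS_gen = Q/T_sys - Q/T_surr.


dS_sys = 530.8560/313.4840 = 1.6934 kJ/K
dS_surr = -530.8560/542.2260 = -0.9790 kJ/K
dS_gen = 1.6934 - 0.9790 = 0.7144 kJ/K (irreversible)

dS_gen = 0.7144 kJ/K, irreversible


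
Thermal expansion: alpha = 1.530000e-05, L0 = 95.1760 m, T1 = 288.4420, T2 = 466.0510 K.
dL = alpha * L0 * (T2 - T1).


dT = 177.6090 K
dL = 1.530000e-05 * 95.1760 * 177.6090 = 0.258633 m
L_final = 95.434633 m

dL = 0.258633 m


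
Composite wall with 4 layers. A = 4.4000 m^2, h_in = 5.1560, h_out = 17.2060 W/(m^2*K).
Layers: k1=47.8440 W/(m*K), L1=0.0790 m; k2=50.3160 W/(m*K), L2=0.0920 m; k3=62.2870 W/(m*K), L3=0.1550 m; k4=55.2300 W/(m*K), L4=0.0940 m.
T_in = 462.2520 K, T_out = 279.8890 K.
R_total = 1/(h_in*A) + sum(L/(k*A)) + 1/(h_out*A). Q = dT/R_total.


R_conv_in = 1/(5.1560*4.4000) = 0.0441
R_1 = 0.0790/(47.8440*4.4000) = 0.0004
R_2 = 0.0920/(50.3160*4.4000) = 0.0004
R_3 = 0.1550/(62.2870*4.4000) = 0.0006
R_4 = 0.0940/(55.2300*4.4000) = 0.0004
R_conv_out = 1/(17.2060*4.4000) = 0.0132
R_total = 0.0590 K/W
Q = 182.3630 / 0.0590 = 3089.2542 W

R_total = 0.0590 K/W, Q = 3089.2542 W


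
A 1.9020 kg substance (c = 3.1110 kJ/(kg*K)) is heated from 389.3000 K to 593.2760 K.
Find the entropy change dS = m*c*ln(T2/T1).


T2/T1 = 1.5240
ln(T2/T1) = 0.4213
dS = 1.9020 * 3.1110 * 0.4213 = 2.4929 kJ/K

2.4929 kJ/K


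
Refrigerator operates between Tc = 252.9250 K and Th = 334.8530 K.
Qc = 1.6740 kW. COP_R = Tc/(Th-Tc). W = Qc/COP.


COP = 252.9250 / 81.9280 = 3.0872
W = 1.6740 / 3.0872 = 0.5422 kW

COP = 3.0872, W = 0.5422 kW


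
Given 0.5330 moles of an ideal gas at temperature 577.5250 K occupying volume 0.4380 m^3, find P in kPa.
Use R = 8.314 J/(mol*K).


P = nRT/V = 0.5330 * 8.314 * 577.5250 / 0.4380
= 2559.2223 / 0.4380 = 5842.9734 Pa = 5.8430 kPa

5.8430 kPa


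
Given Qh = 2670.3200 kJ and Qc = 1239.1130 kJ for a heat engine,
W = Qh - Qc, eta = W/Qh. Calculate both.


W = 2670.3200 - 1239.1130 = 1431.2070 kJ
eta = 1431.2070 / 2670.3200 = 0.5360 = 53.5968%

W = 1431.2070 kJ, eta = 53.5968%


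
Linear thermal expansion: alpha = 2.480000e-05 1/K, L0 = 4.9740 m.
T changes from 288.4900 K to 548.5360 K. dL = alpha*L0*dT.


dT = 260.0460 K
dL = 2.480000e-05 * 4.9740 * 260.0460 = 0.032078 m
L_final = 5.006078 m

dL = 0.032078 m


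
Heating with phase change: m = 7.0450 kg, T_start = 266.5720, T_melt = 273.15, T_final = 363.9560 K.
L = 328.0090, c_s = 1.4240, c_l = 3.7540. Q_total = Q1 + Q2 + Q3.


Q1 (sensible, solid) = 7.0450 * 1.4240 * 6.5780 = 65.9910 kJ
Q2 (latent) = 7.0450 * 328.0090 = 2310.8234 kJ
Q3 (sensible, liquid) = 7.0450 * 3.7540 * 90.8060 = 2401.5399 kJ
Q_total = 4778.3544 kJ

4778.3544 kJ


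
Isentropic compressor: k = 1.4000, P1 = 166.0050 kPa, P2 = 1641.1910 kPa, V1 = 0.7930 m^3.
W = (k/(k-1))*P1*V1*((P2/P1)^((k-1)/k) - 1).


(k-1)/k = 0.2857
(P2/P1)^exp = 1.9244
W = 3.5000 * 166.0050 * 0.7930 * (1.9244 - 1) = 425.9169 kJ

425.9169 kJ


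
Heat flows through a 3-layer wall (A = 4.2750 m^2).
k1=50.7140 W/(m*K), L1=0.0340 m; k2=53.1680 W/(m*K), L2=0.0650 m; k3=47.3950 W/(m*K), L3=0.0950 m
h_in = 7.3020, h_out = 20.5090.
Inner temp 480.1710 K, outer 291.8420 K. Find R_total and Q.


R_conv_in = 1/(7.3020*4.2750) = 0.0320
R_1 = 0.0340/(50.7140*4.2750) = 0.0002
R_2 = 0.0650/(53.1680*4.2750) = 0.0003
R_3 = 0.0950/(47.3950*4.2750) = 0.0005
R_conv_out = 1/(20.5090*4.2750) = 0.0114
R_total = 0.0444 K/W
Q = 188.3290 / 0.0444 = 4246.2244 W

R_total = 0.0444 K/W, Q = 4246.2244 W


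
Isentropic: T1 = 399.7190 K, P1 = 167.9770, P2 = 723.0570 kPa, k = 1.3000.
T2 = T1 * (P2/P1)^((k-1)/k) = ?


(k-1)/k = 0.2308
(P2/P1)^exp = 1.4005
T2 = 399.7190 * 1.4005 = 559.8152 K

559.8152 K


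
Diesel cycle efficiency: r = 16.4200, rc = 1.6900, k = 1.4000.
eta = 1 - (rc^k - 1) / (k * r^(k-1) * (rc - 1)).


r^(k-1) = 3.0630
rc^k = 2.0847
eta = 0.6334 = 63.3411%

63.3411%


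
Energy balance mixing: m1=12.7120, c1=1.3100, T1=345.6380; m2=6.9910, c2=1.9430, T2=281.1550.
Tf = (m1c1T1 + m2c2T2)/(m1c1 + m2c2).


num = 9574.8854
den = 30.2362
Tf = 316.6693 K

316.6693 K


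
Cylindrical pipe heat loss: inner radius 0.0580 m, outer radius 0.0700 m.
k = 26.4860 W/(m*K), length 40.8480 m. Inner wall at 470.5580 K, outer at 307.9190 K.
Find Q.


dT = 162.6390 K
ln(ro/ri) = 0.1881
Q = 2*pi*26.4860*40.8480*162.6390 / 0.1881 = 5879132.4517 W

5879132.4517 W


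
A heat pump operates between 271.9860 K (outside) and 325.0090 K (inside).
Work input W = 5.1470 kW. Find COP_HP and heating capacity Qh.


COP = 325.0090 / 53.0230 = 6.1296
Qh = 6.1296 * 5.1470 = 31.5490 kW

COP = 6.1296, Qh = 31.5490 kW


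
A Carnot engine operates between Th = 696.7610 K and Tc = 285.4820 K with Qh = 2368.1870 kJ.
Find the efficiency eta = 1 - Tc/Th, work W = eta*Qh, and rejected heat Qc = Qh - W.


eta = 1 - 285.4820/696.7610 = 0.5903
W = 0.5903 * 2368.1870 = 1397.8761 kJ
Qc = 2368.1870 - 1397.8761 = 970.3109 kJ

eta = 59.0273%, W = 1397.8761 kJ, Qc = 970.3109 kJ


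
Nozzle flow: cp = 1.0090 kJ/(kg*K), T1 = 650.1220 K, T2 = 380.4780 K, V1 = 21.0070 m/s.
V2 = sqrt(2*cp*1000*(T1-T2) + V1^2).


dT = 269.6440 K
2*cp*1000*dT = 544141.5920
V1^2 = 441.2940
V2 = sqrt(544582.8860) = 737.9586 m/s

737.9586 m/s


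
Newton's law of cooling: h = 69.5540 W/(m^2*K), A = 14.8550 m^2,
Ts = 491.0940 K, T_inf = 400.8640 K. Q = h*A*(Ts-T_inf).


dT = 90.2300 K
Q = 69.5540 * 14.8550 * 90.2300 = 93227.8620 W

93227.8620 W


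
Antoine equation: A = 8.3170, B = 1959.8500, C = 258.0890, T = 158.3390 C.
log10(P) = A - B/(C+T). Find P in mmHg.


C+T = 416.4280
B/(C+T) = 4.7063
log10(P) = 8.3170 - 4.7063 = 3.6107
P = 10^3.6107 = 4080.0380 mmHg

4080.0380 mmHg


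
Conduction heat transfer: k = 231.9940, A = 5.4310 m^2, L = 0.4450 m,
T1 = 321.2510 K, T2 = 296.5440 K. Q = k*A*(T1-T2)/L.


dT = 24.7070 K
Q = 231.9940 * 5.4310 * 24.7070 / 0.4450 = 69954.6455 W

69954.6455 W


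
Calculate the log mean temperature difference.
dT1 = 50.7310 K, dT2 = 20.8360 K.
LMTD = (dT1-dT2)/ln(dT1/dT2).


dT1/dT2 = 2.4348
ln(dT1/dT2) = 0.8899
LMTD = 29.8950 / 0.8899 = 33.5954 K

33.5954 K


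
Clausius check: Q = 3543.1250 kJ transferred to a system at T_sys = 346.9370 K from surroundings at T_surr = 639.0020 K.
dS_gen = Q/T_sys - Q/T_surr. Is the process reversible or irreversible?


dS_sys = 3543.1250/346.9370 = 10.2126 kJ/K
dS_surr = -3543.1250/639.0020 = -5.5448 kJ/K
dS_gen = 10.2126 - 5.5448 = 4.6678 kJ/K (irreversible)

dS_gen = 4.6678 kJ/K, irreversible


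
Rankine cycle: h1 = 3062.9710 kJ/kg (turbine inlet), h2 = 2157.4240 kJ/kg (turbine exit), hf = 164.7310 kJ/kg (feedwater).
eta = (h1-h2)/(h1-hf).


W = 905.5470 kJ/kg
Q_in = 2898.2400 kJ/kg
eta = 0.3124 = 31.2447%

eta = 31.2447%


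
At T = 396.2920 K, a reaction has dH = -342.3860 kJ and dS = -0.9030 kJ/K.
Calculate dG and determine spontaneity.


T*dS = 396.2920 * -0.9030 = -357.8517 kJ
dG = -342.3860 + 357.8517 = 15.4657 kJ (non-spontaneous)

dG = 15.4657 kJ, non-spontaneous


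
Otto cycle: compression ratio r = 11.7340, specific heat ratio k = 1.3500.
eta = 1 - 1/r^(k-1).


r^(k-1) = 2.3676
eta = 1 - 1/2.3676 = 0.5776 = 57.7629%

57.7629%


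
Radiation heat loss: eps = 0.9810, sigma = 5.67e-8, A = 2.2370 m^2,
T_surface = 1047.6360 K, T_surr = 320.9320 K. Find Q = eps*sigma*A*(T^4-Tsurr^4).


T^4 = 1.2046e+12
Tsurr^4 = 1.0608e+10
Q = 0.9810 * 5.67e-8 * 2.2370 * 1.1940e+12 = 148565.5406 W

148565.5406 W


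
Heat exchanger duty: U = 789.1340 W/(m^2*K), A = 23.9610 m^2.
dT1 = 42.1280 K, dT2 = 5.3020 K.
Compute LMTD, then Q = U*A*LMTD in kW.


LMTD = 17.7678 K
Q = 789.1340 * 23.9610 * 17.7678 = 335960.9331 W = 335.9609 kW

335.9609 kW


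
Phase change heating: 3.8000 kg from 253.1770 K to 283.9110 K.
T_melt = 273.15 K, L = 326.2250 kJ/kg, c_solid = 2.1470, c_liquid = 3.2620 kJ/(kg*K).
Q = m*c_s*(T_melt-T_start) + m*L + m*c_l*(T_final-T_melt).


Q1 (sensible, solid) = 3.8000 * 2.1470 * 19.9730 = 162.9517 kJ
Q2 (latent) = 3.8000 * 326.2250 = 1239.6550 kJ
Q3 (sensible, liquid) = 3.8000 * 3.2620 * 10.7610 = 133.3891 kJ
Q_total = 1535.9958 kJ

1535.9958 kJ


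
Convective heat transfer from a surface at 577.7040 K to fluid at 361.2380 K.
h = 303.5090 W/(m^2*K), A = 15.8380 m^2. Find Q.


dT = 216.4660 K
Q = 303.5090 * 15.8380 * 216.4660 = 1040546.7677 W

1040546.7677 W


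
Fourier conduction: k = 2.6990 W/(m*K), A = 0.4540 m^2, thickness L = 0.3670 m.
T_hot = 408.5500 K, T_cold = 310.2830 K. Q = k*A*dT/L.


dT = 98.2670 K
Q = 2.6990 * 0.4540 * 98.2670 / 0.3670 = 328.0956 W

328.0956 W


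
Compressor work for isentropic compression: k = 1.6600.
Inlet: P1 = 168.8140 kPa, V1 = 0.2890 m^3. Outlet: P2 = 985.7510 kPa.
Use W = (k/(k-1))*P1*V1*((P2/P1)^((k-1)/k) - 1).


(k-1)/k = 0.3976
(P2/P1)^exp = 2.0170
W = 2.5152 * 168.8140 * 0.2890 * (2.0170 - 1) = 124.7882 kJ

124.7882 kJ


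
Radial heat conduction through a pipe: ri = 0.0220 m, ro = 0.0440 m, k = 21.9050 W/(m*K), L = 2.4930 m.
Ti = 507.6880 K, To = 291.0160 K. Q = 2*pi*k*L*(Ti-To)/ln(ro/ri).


dT = 216.6720 K
ln(ro/ri) = 0.6931
Q = 2*pi*21.9050*2.4930*216.6720 / 0.6931 = 107256.2813 W

107256.2813 W


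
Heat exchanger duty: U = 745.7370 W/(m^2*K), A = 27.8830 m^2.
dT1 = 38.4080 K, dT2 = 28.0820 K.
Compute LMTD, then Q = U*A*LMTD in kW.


LMTD = 32.9760 K
Q = 745.7370 * 27.8830 * 32.9760 = 685682.3436 W = 685.6823 kW

685.6823 kW


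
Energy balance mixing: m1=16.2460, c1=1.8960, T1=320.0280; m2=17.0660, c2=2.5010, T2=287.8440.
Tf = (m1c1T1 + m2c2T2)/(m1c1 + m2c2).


num = 22143.4122
den = 73.4845
Tf = 301.3345 K

301.3345 K


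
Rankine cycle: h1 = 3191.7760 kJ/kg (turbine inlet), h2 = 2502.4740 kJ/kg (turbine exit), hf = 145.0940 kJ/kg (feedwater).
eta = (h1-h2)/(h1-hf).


W = 689.3020 kJ/kg
Q_in = 3046.6820 kJ/kg
eta = 0.2262 = 22.6247%

eta = 22.6247%


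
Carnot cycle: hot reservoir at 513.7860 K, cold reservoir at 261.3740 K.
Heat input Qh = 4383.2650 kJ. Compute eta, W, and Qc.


eta = 1 - 261.3740/513.7860 = 0.4913
W = 0.4913 * 4383.2650 = 2153.4037 kJ
Qc = 4383.2650 - 2153.4037 = 2229.8613 kJ

eta = 49.1278%, W = 2153.4037 kJ, Qc = 2229.8613 kJ


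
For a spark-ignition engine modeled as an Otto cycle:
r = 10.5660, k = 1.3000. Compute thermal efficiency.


r^(k-1) = 2.0285
eta = 1 - 1/2.0285 = 0.5070 = 50.7023%

50.7023%


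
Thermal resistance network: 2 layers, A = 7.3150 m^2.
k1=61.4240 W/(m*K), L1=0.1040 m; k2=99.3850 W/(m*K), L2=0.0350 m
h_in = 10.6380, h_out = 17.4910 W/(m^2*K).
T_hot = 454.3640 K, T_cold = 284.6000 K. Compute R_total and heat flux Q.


R_conv_in = 1/(10.6380*7.3150) = 0.0129
R_1 = 0.1040/(61.4240*7.3150) = 0.0002
R_2 = 0.0350/(99.3850*7.3150) = 4.8143e-05
R_conv_out = 1/(17.4910*7.3150) = 0.0078
R_total = 0.0209 K/W
Q = 169.7640 / 0.0209 = 8104.8295 W

R_total = 0.0209 K/W, Q = 8104.8295 W


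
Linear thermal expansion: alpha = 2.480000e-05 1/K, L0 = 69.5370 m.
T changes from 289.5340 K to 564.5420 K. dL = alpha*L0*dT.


dT = 275.0080 K
dL = 2.480000e-05 * 69.5370 * 275.0080 = 0.474256 m
L_final = 70.011256 m

dL = 0.474256 m


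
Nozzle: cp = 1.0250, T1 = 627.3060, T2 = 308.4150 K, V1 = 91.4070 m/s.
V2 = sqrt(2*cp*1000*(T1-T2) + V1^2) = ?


dT = 318.8910 K
2*cp*1000*dT = 653726.5500
V1^2 = 8355.2396
V2 = sqrt(662081.7896) = 813.6841 m/s

813.6841 m/s


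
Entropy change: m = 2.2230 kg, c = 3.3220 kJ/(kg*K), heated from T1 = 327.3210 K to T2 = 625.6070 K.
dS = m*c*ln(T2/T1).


T2/T1 = 1.9113
ln(T2/T1) = 0.6478
dS = 2.2230 * 3.3220 * 0.6478 = 4.7837 kJ/K

4.7837 kJ/K


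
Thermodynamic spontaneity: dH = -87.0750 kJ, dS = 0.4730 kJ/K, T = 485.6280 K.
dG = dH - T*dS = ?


T*dS = 485.6280 * 0.4730 = 229.7020 kJ
dG = -87.0750 - 229.7020 = -316.7770 kJ (spontaneous)

dG = -316.7770 kJ, spontaneous


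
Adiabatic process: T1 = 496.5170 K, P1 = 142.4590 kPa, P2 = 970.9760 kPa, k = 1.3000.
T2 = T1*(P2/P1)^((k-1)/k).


(k-1)/k = 0.2308
(P2/P1)^exp = 1.5572
T2 = 496.5170 * 1.5572 = 773.1870 K

773.1870 K


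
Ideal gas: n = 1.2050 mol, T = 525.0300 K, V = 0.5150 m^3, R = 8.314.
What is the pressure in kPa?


P = nRT/V = 1.2050 * 8.314 * 525.0300 / 0.5150
= 5259.9448 / 0.5150 = 10213.4851 Pa = 10.2135 kPa

10.2135 kPa


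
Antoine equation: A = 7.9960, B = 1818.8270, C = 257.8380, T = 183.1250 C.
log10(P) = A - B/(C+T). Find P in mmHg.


C+T = 440.9630
B/(C+T) = 4.1247
log10(P) = 7.9960 - 4.1247 = 3.8713
P = 10^3.8713 = 7435.8338 mmHg

7435.8338 mmHg


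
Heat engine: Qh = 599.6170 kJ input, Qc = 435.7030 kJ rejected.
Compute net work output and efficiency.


W = 599.6170 - 435.7030 = 163.9140 kJ
eta = 163.9140 / 599.6170 = 0.2734 = 27.3364%

W = 163.9140 kJ, eta = 27.3364%


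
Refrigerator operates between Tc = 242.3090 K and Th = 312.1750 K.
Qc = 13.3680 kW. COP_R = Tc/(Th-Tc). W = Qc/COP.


COP = 242.3090 / 69.8660 = 3.4682
W = 13.3680 / 3.4682 = 3.8545 kW

COP = 3.4682, W = 3.8545 kW


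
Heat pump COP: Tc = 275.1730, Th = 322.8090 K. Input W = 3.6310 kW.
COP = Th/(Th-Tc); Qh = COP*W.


COP = 322.8090 / 47.6360 = 6.7766
Qh = 6.7766 * 3.6310 = 24.6057 kW

COP = 6.7766, Qh = 24.6057 kW


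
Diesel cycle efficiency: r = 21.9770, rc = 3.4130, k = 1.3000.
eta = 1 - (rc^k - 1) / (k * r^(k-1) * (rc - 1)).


r^(k-1) = 2.5269
rc^k = 4.9326
eta = 0.5039 = 50.3876%

50.3876%


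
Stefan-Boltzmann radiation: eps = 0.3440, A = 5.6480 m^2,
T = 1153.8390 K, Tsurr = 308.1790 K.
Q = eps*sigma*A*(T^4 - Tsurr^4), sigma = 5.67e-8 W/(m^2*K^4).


T^4 = 1.7725e+12
Tsurr^4 = 9.0201e+09
Q = 0.3440 * 5.67e-8 * 5.6480 * 1.7635e+12 = 194268.0068 W

194268.0068 W


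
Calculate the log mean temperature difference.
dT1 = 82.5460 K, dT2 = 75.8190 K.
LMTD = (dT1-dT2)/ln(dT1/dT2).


dT1/dT2 = 1.0887
ln(dT1/dT2) = 0.0850
LMTD = 6.7270 / 0.0850 = 79.1349 K

79.1349 K


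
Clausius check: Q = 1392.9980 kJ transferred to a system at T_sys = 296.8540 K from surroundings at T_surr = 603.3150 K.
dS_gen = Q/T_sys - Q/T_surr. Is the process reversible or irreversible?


dS_sys = 1392.9980/296.8540 = 4.6925 kJ/K
dS_surr = -1392.9980/603.3150 = -2.3089 kJ/K
dS_gen = 4.6925 - 2.3089 = 2.3836 kJ/K (irreversible)

dS_gen = 2.3836 kJ/K, irreversible


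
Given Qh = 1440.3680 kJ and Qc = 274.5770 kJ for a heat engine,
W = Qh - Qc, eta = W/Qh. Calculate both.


W = 1440.3680 - 274.5770 = 1165.7910 kJ
eta = 1165.7910 / 1440.3680 = 0.8094 = 80.9370%

W = 1165.7910 kJ, eta = 80.9370%


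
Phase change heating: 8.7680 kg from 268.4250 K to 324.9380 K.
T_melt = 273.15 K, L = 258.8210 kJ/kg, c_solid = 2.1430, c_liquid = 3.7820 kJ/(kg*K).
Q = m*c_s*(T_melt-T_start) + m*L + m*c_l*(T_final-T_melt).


Q1 (sensible, solid) = 8.7680 * 2.1430 * 4.7250 = 88.7819 kJ
Q2 (latent) = 8.7680 * 258.8210 = 2269.3425 kJ
Q3 (sensible, liquid) = 8.7680 * 3.7820 * 51.7880 = 1717.3199 kJ
Q_total = 4075.4444 kJ

4075.4444 kJ


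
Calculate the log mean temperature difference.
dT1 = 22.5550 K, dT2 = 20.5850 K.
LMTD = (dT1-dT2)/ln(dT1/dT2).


dT1/dT2 = 1.0957
ln(dT1/dT2) = 0.0914
LMTD = 1.9700 / 0.0914 = 21.5550 K

21.5550 K


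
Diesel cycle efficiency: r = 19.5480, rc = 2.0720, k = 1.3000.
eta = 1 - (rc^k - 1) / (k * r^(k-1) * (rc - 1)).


r^(k-1) = 2.4397
rc^k = 2.5781
eta = 0.5358 = 53.5830%

53.5830%


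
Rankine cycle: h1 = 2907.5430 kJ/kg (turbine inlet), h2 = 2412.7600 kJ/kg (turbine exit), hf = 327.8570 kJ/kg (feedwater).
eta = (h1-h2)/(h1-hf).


W = 494.7830 kJ/kg
Q_in = 2579.6860 kJ/kg
eta = 0.1918 = 19.1800%

eta = 19.1800%


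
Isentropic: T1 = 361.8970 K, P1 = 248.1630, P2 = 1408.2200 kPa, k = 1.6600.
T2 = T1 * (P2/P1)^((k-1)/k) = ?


(k-1)/k = 0.3976
(P2/P1)^exp = 1.9941
T2 = 361.8970 * 1.9941 = 721.6750 K

721.6750 K


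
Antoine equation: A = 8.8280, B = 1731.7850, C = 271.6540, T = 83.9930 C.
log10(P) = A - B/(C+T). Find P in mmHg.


C+T = 355.6470
B/(C+T) = 4.8694
log10(P) = 8.8280 - 4.8694 = 3.9586
P = 10^3.9586 = 9090.9032 mmHg

9090.9032 mmHg


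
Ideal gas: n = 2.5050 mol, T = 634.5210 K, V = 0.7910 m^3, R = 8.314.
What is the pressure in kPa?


P = nRT/V = 2.5050 * 8.314 * 634.5210 / 0.7910
= 13214.8960 / 0.7910 = 16706.5689 Pa = 16.7066 kPa

16.7066 kPa


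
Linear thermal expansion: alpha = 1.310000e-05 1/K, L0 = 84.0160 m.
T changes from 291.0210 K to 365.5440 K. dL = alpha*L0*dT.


dT = 74.5230 K
dL = 1.310000e-05 * 84.0160 * 74.5230 = 0.082021 m
L_final = 84.098021 m

dL = 0.082021 m


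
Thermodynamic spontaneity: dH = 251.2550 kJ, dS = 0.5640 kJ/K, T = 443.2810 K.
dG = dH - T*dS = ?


T*dS = 443.2810 * 0.5640 = 250.0105 kJ
dG = 251.2550 - 250.0105 = 1.2445 kJ (non-spontaneous)

dG = 1.2445 kJ, non-spontaneous


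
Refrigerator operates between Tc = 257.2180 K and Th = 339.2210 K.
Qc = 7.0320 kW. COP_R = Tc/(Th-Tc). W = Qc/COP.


COP = 257.2180 / 82.0030 = 3.1367
W = 7.0320 / 3.1367 = 2.2419 kW

COP = 3.1367, W = 2.2419 kW


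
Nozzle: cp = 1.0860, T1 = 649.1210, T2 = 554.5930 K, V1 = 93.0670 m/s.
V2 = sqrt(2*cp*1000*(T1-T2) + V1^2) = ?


dT = 94.5280 K
2*cp*1000*dT = 205314.8160
V1^2 = 8661.4665
V2 = sqrt(213976.2825) = 462.5757 m/s

462.5757 m/s


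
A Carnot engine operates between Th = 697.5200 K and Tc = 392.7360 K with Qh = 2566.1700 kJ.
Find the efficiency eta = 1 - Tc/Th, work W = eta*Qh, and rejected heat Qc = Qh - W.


eta = 1 - 392.7360/697.5200 = 0.4370
W = 0.4370 * 2566.1700 = 1121.2977 kJ
Qc = 2566.1700 - 1121.2977 = 1444.8723 kJ

eta = 43.6954%, W = 1121.2977 kJ, Qc = 1444.8723 kJ


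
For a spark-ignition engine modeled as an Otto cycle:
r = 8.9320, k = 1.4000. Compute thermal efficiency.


r^(k-1) = 2.4009
eta = 1 - 1/2.4009 = 0.5835 = 58.3495%

58.3495%


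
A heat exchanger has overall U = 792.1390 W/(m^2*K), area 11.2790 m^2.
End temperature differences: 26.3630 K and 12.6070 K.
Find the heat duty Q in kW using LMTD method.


LMTD = 18.6469 K
Q = 792.1390 * 11.2790 * 18.6469 = 166601.4984 W = 166.6015 kW

166.6015 kW


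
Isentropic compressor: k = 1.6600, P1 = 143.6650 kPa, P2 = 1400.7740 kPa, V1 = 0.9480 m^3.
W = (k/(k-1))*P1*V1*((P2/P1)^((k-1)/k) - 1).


(k-1)/k = 0.3976
(P2/P1)^exp = 2.4730
W = 2.5152 * 143.6650 * 0.9480 * (2.4730 - 1) = 504.5747 kJ

504.5747 kJ


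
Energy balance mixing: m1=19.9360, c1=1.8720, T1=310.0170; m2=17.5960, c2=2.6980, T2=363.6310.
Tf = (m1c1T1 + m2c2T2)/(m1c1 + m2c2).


num = 28832.9150
den = 84.7942
Tf = 340.0340 K

340.0340 K


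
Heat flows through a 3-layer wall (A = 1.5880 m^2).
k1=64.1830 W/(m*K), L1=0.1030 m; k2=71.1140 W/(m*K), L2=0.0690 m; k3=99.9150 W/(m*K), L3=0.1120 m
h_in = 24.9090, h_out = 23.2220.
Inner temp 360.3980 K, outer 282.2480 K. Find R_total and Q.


R_conv_in = 1/(24.9090*1.5880) = 0.0253
R_1 = 0.1030/(64.1830*1.5880) = 0.0010
R_2 = 0.0690/(71.1140*1.5880) = 0.0006
R_3 = 0.1120/(99.9150*1.5880) = 0.0007
R_conv_out = 1/(23.2220*1.5880) = 0.0271
R_total = 0.0547 K/W
Q = 78.1500 / 0.0547 = 1428.0254 W

R_total = 0.0547 K/W, Q = 1428.0254 W


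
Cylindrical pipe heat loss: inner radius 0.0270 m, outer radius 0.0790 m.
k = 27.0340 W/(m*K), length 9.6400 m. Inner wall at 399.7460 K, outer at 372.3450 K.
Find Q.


dT = 27.4010 K
ln(ro/ri) = 1.0736
Q = 2*pi*27.0340*9.6400*27.4010 / 1.0736 = 41791.3766 W

41791.3766 W


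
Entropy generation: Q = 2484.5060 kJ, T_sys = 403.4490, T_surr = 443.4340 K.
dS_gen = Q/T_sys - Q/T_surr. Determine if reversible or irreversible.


dS_sys = 2484.5060/403.4490 = 6.1582 kJ/K
dS_surr = -2484.5060/443.4340 = -5.6029 kJ/K
dS_gen = 6.1582 - 5.6029 = 0.5553 kJ/K (irreversible)

dS_gen = 0.5553 kJ/K, irreversible


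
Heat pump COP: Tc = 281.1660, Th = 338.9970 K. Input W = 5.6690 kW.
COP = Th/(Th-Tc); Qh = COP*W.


COP = 338.9970 / 57.8310 = 5.8619
Qh = 5.8619 * 5.6690 = 33.2309 kW

COP = 5.8619, Qh = 33.2309 kW


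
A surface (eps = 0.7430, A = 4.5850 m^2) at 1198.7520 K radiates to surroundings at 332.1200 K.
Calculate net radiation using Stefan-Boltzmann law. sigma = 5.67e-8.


T^4 = 2.0650e+12
Tsurr^4 = 1.2167e+10
Q = 0.7430 * 5.67e-8 * 4.5850 * 2.0528e+12 = 396517.3184 W

396517.3184 W


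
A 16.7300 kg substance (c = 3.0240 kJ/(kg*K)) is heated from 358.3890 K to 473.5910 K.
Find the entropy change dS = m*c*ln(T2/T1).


T2/T1 = 1.3214
ln(T2/T1) = 0.2787
dS = 16.7300 * 3.0240 * 0.2787 = 14.1011 kJ/K

14.1011 kJ/K


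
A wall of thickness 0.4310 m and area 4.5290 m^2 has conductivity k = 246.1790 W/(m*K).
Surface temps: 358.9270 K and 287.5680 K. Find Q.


dT = 71.3590 K
Q = 246.1790 * 4.5290 * 71.3590 / 0.4310 = 184597.0724 W

184597.0724 W


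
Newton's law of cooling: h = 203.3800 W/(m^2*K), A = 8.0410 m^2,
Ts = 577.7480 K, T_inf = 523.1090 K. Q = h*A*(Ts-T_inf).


dT = 54.6390 K
Q = 203.3800 * 8.0410 * 54.6390 = 89355.4502 W

89355.4502 W


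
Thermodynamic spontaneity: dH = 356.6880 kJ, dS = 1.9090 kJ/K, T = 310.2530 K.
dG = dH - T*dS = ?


T*dS = 310.2530 * 1.9090 = 592.2730 kJ
dG = 356.6880 - 592.2730 = -235.5850 kJ (spontaneous)

dG = -235.5850 kJ, spontaneous


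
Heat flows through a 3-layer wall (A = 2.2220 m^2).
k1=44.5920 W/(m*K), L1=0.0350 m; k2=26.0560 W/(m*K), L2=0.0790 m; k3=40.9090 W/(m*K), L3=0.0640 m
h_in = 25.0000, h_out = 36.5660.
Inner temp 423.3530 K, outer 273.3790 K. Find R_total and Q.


R_conv_in = 1/(25.0000*2.2220) = 0.0180
R_1 = 0.0350/(44.5920*2.2220) = 0.0004
R_2 = 0.0790/(26.0560*2.2220) = 0.0014
R_3 = 0.0640/(40.9090*2.2220) = 0.0007
R_conv_out = 1/(36.5660*2.2220) = 0.0123
R_total = 0.0327 K/W
Q = 149.9740 / 0.0327 = 4581.9666 W

R_total = 0.0327 K/W, Q = 4581.9666 W


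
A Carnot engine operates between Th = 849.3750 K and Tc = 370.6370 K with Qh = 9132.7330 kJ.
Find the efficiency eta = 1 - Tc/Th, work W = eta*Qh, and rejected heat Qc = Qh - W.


eta = 1 - 370.6370/849.3750 = 0.5636
W = 0.5636 * 9132.7330 = 5147.5336 kJ
Qc = 9132.7330 - 5147.5336 = 3985.1994 kJ

eta = 56.3636%, W = 5147.5336 kJ, Qc = 3985.1994 kJ


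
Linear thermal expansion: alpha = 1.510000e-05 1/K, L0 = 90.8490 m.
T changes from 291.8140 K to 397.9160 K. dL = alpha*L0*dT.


dT = 106.1020 K
dL = 1.510000e-05 * 90.8490 * 106.1020 = 0.145553 m
L_final = 90.994553 m

dL = 0.145553 m


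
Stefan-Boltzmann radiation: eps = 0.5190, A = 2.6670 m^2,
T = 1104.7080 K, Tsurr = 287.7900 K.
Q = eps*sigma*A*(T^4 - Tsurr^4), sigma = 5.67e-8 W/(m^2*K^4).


T^4 = 1.4893e+12
Tsurr^4 = 6.8597e+09
Q = 0.5190 * 5.67e-8 * 2.6670 * 1.4825e+12 = 116347.8866 W

116347.8866 W


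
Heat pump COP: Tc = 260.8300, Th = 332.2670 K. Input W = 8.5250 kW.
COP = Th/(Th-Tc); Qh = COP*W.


COP = 332.2670 / 71.4370 = 4.6512
Qh = 4.6512 * 8.5250 = 39.6514 kW

COP = 4.6512, Qh = 39.6514 kW


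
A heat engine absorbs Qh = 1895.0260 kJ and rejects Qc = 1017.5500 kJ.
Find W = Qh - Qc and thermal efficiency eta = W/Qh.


W = 1895.0260 - 1017.5500 = 877.4760 kJ
eta = 877.4760 / 1895.0260 = 0.4630 = 46.3042%

W = 877.4760 kJ, eta = 46.3042%


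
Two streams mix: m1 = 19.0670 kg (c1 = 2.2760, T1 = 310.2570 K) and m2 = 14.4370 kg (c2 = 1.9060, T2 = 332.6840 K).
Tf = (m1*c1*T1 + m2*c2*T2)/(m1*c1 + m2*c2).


num = 22618.5051
den = 70.9134
Tf = 318.9595 K

318.9595 K


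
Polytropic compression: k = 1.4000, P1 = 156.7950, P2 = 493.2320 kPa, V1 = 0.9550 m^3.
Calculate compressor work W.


(k-1)/k = 0.2857
(P2/P1)^exp = 1.3874
W = 3.5000 * 156.7950 * 0.9550 * (1.3874 - 1) = 203.0377 kJ

203.0377 kJ


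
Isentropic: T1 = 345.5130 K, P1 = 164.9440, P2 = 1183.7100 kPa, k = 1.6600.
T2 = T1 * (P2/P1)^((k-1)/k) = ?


(k-1)/k = 0.3976
(P2/P1)^exp = 2.1893
T2 = 345.5130 * 2.1893 = 756.4243 K

756.4243 K


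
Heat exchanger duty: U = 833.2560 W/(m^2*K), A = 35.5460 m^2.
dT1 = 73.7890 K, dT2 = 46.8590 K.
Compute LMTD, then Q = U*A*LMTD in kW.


LMTD = 59.3085 K
Q = 833.2560 * 35.5460 * 59.3085 = 1756653.0930 W = 1756.6531 kW

1756.6531 kW


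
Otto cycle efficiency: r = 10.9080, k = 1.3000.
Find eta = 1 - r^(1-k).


r^(k-1) = 2.0480
eta = 1 - 1/2.0480 = 0.5117 = 51.1712%

51.1712%


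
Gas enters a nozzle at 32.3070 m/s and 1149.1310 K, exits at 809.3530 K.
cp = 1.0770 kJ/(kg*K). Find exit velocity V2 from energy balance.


dT = 339.7780 K
2*cp*1000*dT = 731881.8120
V1^2 = 1043.7422
V2 = sqrt(732925.5542) = 856.1107 m/s

856.1107 m/s


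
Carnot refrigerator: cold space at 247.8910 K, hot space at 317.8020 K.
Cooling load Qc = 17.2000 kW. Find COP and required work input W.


COP = 247.8910 / 69.9110 = 3.5458
W = 17.2000 / 3.5458 = 4.8508 kW

COP = 3.5458, W = 4.8508 kW


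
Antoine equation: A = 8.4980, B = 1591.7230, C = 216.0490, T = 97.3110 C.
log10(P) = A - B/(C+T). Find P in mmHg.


C+T = 313.3600
B/(C+T) = 5.0795
log10(P) = 8.4980 - 5.0795 = 3.4185
P = 10^3.4185 = 2620.9895 mmHg

2620.9895 mmHg


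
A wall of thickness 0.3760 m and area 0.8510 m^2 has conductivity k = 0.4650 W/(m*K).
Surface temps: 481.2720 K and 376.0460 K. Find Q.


dT = 105.2260 K
Q = 0.4650 * 0.8510 * 105.2260 / 0.3760 = 110.7434 W

110.7434 W


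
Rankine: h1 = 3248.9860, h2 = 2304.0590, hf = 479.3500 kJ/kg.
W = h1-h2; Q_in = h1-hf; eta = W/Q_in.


W = 944.9270 kJ/kg
Q_in = 2769.6360 kJ/kg
eta = 0.3412 = 34.1174%

eta = 34.1174%


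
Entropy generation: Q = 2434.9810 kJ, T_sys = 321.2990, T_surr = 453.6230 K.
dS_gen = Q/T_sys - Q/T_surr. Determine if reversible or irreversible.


dS_sys = 2434.9810/321.2990 = 7.5786 kJ/K
dS_surr = -2434.9810/453.6230 = -5.3679 kJ/K
dS_gen = 7.5786 - 5.3679 = 2.2107 kJ/K (irreversible)

dS_gen = 2.2107 kJ/K, irreversible


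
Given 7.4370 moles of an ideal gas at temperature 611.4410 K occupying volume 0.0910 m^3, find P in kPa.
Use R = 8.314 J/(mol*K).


P = nRT/V = 7.4370 * 8.314 * 611.4410 / 0.0910
= 37806.1418 / 0.0910 = 415452.1073 Pa = 415.4521 kPa

415.4521 kPa


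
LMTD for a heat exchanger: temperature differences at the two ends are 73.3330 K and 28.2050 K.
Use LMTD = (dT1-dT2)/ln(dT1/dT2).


dT1/dT2 = 2.6000
ln(dT1/dT2) = 0.9555
LMTD = 45.1280 / 0.9555 = 47.2292 K

47.2292 K


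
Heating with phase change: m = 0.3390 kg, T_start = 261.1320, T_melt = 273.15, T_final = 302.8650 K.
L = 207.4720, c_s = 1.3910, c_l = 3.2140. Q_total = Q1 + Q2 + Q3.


Q1 (sensible, solid) = 0.3390 * 1.3910 * 12.0180 = 5.6671 kJ
Q2 (latent) = 0.3390 * 207.4720 = 70.3330 kJ
Q3 (sensible, liquid) = 0.3390 * 3.2140 * 29.7150 = 32.3759 kJ
Q_total = 108.3759 kJ

108.3759 kJ


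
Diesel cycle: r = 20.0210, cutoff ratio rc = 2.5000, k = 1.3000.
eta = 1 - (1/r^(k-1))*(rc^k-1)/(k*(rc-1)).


r^(k-1) = 2.4572
rc^k = 3.2910
eta = 0.5219 = 52.1881%

52.1881%
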